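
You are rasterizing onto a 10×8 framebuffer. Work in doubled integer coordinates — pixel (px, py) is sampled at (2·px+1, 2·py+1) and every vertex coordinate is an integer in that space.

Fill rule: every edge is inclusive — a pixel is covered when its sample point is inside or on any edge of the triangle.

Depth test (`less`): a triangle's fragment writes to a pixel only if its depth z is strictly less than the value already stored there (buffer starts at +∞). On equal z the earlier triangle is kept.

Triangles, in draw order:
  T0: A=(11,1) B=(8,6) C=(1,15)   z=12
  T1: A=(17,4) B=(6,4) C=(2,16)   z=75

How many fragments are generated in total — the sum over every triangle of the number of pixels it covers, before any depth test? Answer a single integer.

T0:
  2·area = 8
  edge (11, 1)→(8, 6): d=(-3,5) inclusive
  edge (8, 6)→(1, 15): d=(-7,9) inclusive
  edge (1, 15)→(11, 1): d=(10,-14) inclusive
    (5,0)@(11, 1): e=[0,8,0] → █  [on edge]
    (6,0)@(13, 1): e=[-10,-10,28] → ·
    (5,1)@(11, 3): e=[-6,-6,20] → ·
    (3,3)@(7, 7): e=[2,2,4] → █
    (4,3)@(9, 7): e=[-8,-16,32] → ·
    (3,4)@(7, 9): e=[-4,-12,24] → ·
    (2,5)@(5, 11): e=[0,-8,16] → ·  [on edge]
    (0,7)@(1, 15): e=[8,0,0] → █  [on edge]
    (1,7)@(3, 15): e=[-2,-18,28] → ·
  covered (3 px):
    · · · · · █ · · · ·
    · · · · · · · · · ·
    · · · · · · · · · ·
    · · · █ · · · · · ·
    · · · · · · · · · ·
    · · · · · · · · · ·
    · · · · · · · · · ·
    █ · · · · · · · · ·
T1:
  2·area = 132  (B↔C swapped to make it positive)
  edge (17, 4)→(2, 16): d=(-15,12) inclusive
  edge (2, 16)→(6, 4): d=(4,-12) inclusive
  edge (6, 4)→(17, 4): d=(11,0) inclusive
    (3,0)@(7, 1): e=[165,0,-33] → ·  [on edge]
    (3,2)@(7, 5): e=[105,16,11] → █
    (4,2)@(9, 5): e=[81,40,11] → █
    (5,2)@(11, 5): e=[57,64,11] → █
    (6,2)@(13, 5): e=[33,88,11] → █
    (7,2)@(15, 5): e=[9,112,11] → █
    (8,2)@(17, 5): e=[-15,136,11] → ·
    (2,3)@(5, 7): e=[99,0,33] → █  [on edge]
    (7,3)@(15, 7): e=[-21,120,33] → ·
    (2,4)@(5, 9): e=[69,8,55] → █
    (5,4)@(11, 9): e=[-3,80,55] → ·
    (6,4)@(13, 9): e=[-27,104,55] → ·
    (1,6)@(3, 13): e=[33,0,99] → █  [on edge]
  covered (18 px):
    · · · · · · · · · ·
    · · · · · · · · · ·
    · · · █ █ █ █ █ · ·
    · · █ █ █ █ █ · · ·
    · · █ █ █ · · · · ·
    · · █ █ · · · · · ·
    · █ █ · · · · · · ·
    · █ · · · · · · · ·

Answer: 21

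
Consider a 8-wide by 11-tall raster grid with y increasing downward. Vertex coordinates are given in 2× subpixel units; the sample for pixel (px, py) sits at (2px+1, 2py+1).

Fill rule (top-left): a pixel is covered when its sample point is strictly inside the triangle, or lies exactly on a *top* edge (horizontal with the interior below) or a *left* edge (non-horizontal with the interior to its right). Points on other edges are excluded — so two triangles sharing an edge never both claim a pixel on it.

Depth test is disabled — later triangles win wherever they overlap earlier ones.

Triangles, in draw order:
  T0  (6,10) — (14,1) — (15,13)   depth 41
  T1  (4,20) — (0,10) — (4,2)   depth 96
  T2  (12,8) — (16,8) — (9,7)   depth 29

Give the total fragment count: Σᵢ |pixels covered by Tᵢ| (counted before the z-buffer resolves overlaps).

T0:
  2·area = 105
  edge (6, 10)→(14, 1): d=(8,-9) top-left  bias=+0
  edge (14, 1)→(15, 13): d=(1,12) right/bottom  bias=-1
  edge (15, 13)→(6, 10): d=(-9,-3) top-left  bias=+0
    (6,1)@(13, 3): e=[7,14,84] → █
    (7,1)@(15, 3): e=[25,-10,90] → ·
    (5,2)@(11, 5): e=[5,40,60] → █
    (7,2)@(15, 5): e=[41,-8,72] → ·
    (4,3)@(9, 7): e=[3,66,36] → █
    (7,3)@(15, 7): e=[57,-6,54] → ·
    (1,4)@(3, 9): e=[-35,140,0] → ·  [on edge]
    (3,4)@(7, 9): e=[1,92,12] → █
    (7,4)@(15, 9): e=[73,-4,36] → ·
    (3,5)@(7, 11): e=[17,94,-6] → ·
    (4,5)@(9, 11): e=[35,70,0] → █  [on edge]
    (7,5)@(15, 11): e=[89,-2,18] → ·
    (7,6)@(15, 13): e=[105,0,0] → ·  [on edge]
  covered (13 px):
    · · · · · · · ·
    · · · · · · █ ·
    · · · · · █ █ ·
    · · · · █ █ █ ·
    · · · █ █ █ █ ·
    · · · · █ █ █ ·
    · · · · · · · ·
    · · · · · · · ·
    · · · · · · · ·
    · · · · · · · ·
    · · · · · · · ·
T1:
  2·area = 72
  edge (4, 20)→(0, 10): d=(-4,-10) top-left  bias=+0
  edge (0, 10)→(4, 2): d=(4,-8) top-left  bias=+0
  edge (4, 2)→(4, 20): d=(0,18) right/bottom  bias=-1
    (1,2)@(3, 5): e=[50,4,18] → █
    (2,2)@(5, 5): e=[70,20,-18] → ·
    (1,3)@(3, 7): e=[42,12,18] → █
    (2,3)@(5, 7): e=[62,28,-18] → ·
    (0,4)@(1, 9): e=[14,4,54] → █
    (2,4)@(5, 9): e=[54,36,-18] → ·
    (0,5)@(1, 11): e=[6,12,54] → █
    (2,5)@(5, 11): e=[46,44,-18] → ·
    (0,6)@(1, 13): e=[-2,20,54] → ·
    (1,6)@(3, 13): e=[18,36,18] → █
    (2,6)@(5, 13): e=[38,52,-18] → ·
    (1,7)@(3, 15): e=[10,44,18] → █
  covered (9 px):
    · · · · · · · ·
    · · · · · · · ·
    · █ · · · · · ·
    · █ · · · · · ·
    █ █ · · · · · ·
    █ █ · · · · · ·
    · █ · · · · · ·
    · █ · · · · · ·
    · █ · · · · · ·
    · · · · · · · ·
    · · · · · · · ·
T2:
  2·area = 4  (B↔C swapped to make it positive)
  edge (12, 8)→(9, 7): d=(-3,-1) top-left  bias=+0
  edge (9, 7)→(16, 8): d=(7,1) right/bottom  bias=-1
  edge (16, 8)→(12, 8): d=(-4,0) right/bottom  bias=-1
    (1,2)@(3, 5): e=[0,-8,12] → ·  [on edge]
    (4,3)@(9, 7): e=[0,0,4] → ·  [on edge]
    (7,4)@(15, 9): e=[0,8,-4] → ·  [on edge]
  covered (0 px):
    · · · · · · · ·
    · · · · · · · ·
    · · · · · · · ·
    · · · · · · · ·
    · · · · · · · ·
    · · · · · · · ·
    · · · · · · · ·
    · · · · · · · ·
    · · · · · · · ·
    · · · · · · · ·
    · · · · · · · ·

Result: 22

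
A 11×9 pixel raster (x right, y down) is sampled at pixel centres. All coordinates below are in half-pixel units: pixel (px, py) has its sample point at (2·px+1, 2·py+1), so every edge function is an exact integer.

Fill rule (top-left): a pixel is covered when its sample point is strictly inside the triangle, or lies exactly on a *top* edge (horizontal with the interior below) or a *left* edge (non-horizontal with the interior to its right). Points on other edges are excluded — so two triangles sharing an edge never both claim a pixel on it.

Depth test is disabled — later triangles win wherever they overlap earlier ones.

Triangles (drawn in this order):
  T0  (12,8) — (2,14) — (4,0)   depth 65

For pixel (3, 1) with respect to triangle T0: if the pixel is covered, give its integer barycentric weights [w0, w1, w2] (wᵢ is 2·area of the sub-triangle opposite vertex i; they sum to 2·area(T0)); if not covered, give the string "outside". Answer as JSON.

T0:
  2·area = 128
  edge (12, 8)→(2, 14): d=(-10,6) right/bottom  bias=-1
  edge (2, 14)→(4, 0): d=(2,-14) top-left  bias=+0
  edge (4, 0)→(12, 8): d=(8,8) right/bottom  bias=-1
    (2,0)@(5, 1): e=[112,16,0] → .  [on edge]
    (2,1)@(5, 3): e=[92,20,16] → X
    (3,1)@(7, 3): e=[80,48,0] → .  [on edge]
    (2,2)@(5, 5): e=[72,24,32] → X
    (3,2)@(7, 5): e=[60,52,16] → X
    (4,2)@(9, 5): e=[48,80,0] → .  [on edge]
    (8,2)@(17, 5): e=[0,192,-64] → .  [on edge]
    (1,3)@(3, 7): e=[64,0,64] → X  [on edge]
    (4,3)@(9, 7): e=[28,84,16] → X
    (5,3)@(11, 7): e=[16,112,0] → .  [on edge]
    (1,4)@(3, 9): e=[44,4,80] → X
    (5,4)@(11, 9): e=[-4,116,16] → .
    (6,4)@(13, 9): e=[-16,144,0] → .  [on edge]
    (3,5)@(7, 11): e=[0,64,64] → .  [on edge]
    (7,5)@(15, 11): e=[-48,176,0] → .  [on edge]
    (8,6)@(17, 13): e=[-80,208,0] → .  [on edge]
    (9,7)@(19, 15): e=[-112,240,0] → .  [on edge]
    (10,8)@(21, 17): e=[-144,272,0] → .  [on edge]
  covered (14 px):
    . . . . . . . . . . .
    . . X . . . . . . . .
    . . X X . . . . . . .
    . X X X X . . . . . .
    . X X X X . . . . . .
    . X X . . . . . . . .
    . X . . . . . . . . .
    . . . . . . . . . . .
    . . . . . . . . . . .

Answer: "outside"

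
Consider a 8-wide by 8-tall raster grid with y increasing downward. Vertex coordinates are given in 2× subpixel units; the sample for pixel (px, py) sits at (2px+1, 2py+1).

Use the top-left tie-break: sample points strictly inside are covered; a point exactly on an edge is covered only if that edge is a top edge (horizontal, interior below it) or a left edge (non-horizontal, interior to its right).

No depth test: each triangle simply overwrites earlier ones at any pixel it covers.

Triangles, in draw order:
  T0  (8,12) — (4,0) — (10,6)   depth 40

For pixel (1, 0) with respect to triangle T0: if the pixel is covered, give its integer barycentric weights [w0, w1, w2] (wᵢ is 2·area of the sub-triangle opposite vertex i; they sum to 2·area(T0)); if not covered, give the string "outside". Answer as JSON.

T0:
  2·area = 48
  edge (8, 12)→(4, 0): d=(-4,-12) top-left  bias=+0
  edge (4, 0)→(10, 6): d=(6,6) right/bottom  bias=-1
  edge (10, 6)→(8, 12): d=(-2,6) right/bottom  bias=-1
    (2,0)@(5, 1): e=[8,0,40] → ·  [on edge]
    (2,1)@(5, 3): e=[0,12,36] → #  [on edge]
    (3,1)@(7, 3): e=[24,0,24] → ·  [on edge]
    (5,1)@(11, 3): e=[72,-24,0] → ·  [on edge]
    (2,2)@(5, 5): e=[-8,24,32] → ·
    (3,2)@(7, 5): e=[16,12,20] → #
    (4,2)@(9, 5): e=[40,0,8] → ·  [on edge]
    (3,3)@(7, 7): e=[8,24,16] → #
    (4,3)@(9, 7): e=[32,12,4] → #
    (5,3)@(11, 7): e=[56,0,-8] → ·  [on edge]
    (3,4)@(7, 9): e=[0,36,12] → #  [on edge]
    (4,4)@(9, 9): e=[24,24,0] → ·  [on edge]
    (6,4)@(13, 9): e=[72,0,-24] → ·  [on edge]
    (7,5)@(15, 11): e=[88,0,-40] → ·  [on edge]
    (3,7)@(7, 15): e=[-24,72,0] → ·  [on edge]
    (4,7)@(9, 15): e=[0,60,-12] → ·  [on edge]
  covered (5 px):
    · · · · · · · ·
    · · # · · · · ·
    · · · # · · · ·
    · · · # # · · ·
    · · · # · · · ·
    · · · · · · · ·
    · · · · · · · ·
    · · · · · · · ·

Result: "outside"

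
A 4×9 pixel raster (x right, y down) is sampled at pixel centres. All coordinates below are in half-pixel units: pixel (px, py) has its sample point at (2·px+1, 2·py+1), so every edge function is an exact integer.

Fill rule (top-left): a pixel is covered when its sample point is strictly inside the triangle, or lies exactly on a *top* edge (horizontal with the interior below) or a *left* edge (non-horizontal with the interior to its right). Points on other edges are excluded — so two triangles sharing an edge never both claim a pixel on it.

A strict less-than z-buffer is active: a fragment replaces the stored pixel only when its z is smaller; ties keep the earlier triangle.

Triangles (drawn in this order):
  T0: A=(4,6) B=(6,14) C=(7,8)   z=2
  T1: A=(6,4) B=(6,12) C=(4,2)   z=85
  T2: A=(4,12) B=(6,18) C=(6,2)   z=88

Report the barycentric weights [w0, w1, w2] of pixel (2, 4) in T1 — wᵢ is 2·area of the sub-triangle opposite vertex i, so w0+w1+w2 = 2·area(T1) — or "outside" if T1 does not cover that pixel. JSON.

T0:
  2·area = 20  (B↔C swapped to make it positive)
  edge (4, 6)→(7, 8): d=(3,2) right/bottom  bias=-1
  edge (7, 8)→(6, 14): d=(-1,6) right/bottom  bias=-1
  edge (6, 14)→(4, 6): d=(-2,-8) top-left  bias=+0
    (2,3)@(5, 7): e=[1,13,6] → █
    (3,3)@(7, 7): e=[-3,1,22] → ·
    (2,4)@(5, 9): e=[7,11,2] → █
    (3,4)@(7, 9): e=[3,-1,18] → ·
    (2,5)@(5, 11): e=[13,9,-2] → ·
  covered (2 px):
    · · · ·
    · · · ·
    · · · ·
    · · █ ·
    · · █ ·
    · · · ·
    · · · ·
    · · · ·
    · · · ·
T1:
  2·area = 16
  edge (6, 4)→(6, 12): d=(0,8) right/bottom  bias=-1
  edge (6, 12)→(4, 2): d=(-2,-10) top-left  bias=+0
  edge (4, 2)→(6, 4): d=(2,2) right/bottom  bias=-1
    (1,0)@(3, 1): e=[24,-8,0] → ·  [on edge]
    (2,1)@(5, 3): e=[8,8,0] → ·  [on edge]
    (2,2)@(5, 5): e=[8,4,4] → █
    (3,2)@(7, 5): e=[-8,24,0] → ·  [on edge]
    (2,3)@(5, 7): e=[8,0,8] → █  [on edge]
    (3,3)@(7, 7): e=[-8,20,4] → ·
    (2,4)@(5, 9): e=[8,-4,12] → ·
    (3,8)@(7, 17): e=[-8,0,24] → ·  [on edge]
  covered (2 px):
    · · · ·
    · · · ·
    · · █ ·
    · · █ ·
    · · · ·
    · · · ·
    · · · ·
    · · · ·
    · · · ·
T2:
  2·area = 32  (B↔C swapped to make it positive)
  edge (4, 12)→(6, 2): d=(2,-10) top-left  bias=+0
  edge (6, 2)→(6, 18): d=(0,16) right/bottom  bias=-1
  edge (6, 18)→(4, 12): d=(-2,-6) top-left  bias=+0
    (0,1)@(1, 3): e=[-48,80,0] → ·  [on edge]
    (2,3)@(5, 7): e=[0,16,16] → █  [on edge]
    (3,3)@(7, 7): e=[20,-16,28] → ·
    (1,4)@(3, 9): e=[-16,48,0] → ·  [on edge]
    (2,4)@(5, 9): e=[4,16,12] → █
    (3,4)@(7, 9): e=[24,-16,24] → ·
    (2,5)@(5, 11): e=[8,16,8] → █
    (3,5)@(7, 11): e=[28,-16,20] → ·
    (2,6)@(5, 13): e=[12,16,4] → █
    (3,6)@(7, 13): e=[32,-16,16] → ·
    (2,7)@(5, 15): e=[16,16,0] → █  [on edge]
    (3,7)@(7, 15): e=[36,-16,12] → ·
    (1,8)@(3, 17): e=[0,48,-16] → ·  [on edge]
  covered (5 px):
    · · · ·
    · · · ·
    · · · ·
    · · █ ·
    · · █ ·
    · · █ ·
    · · █ ·
    · · █ ·
    · · · ·

Answer: "outside"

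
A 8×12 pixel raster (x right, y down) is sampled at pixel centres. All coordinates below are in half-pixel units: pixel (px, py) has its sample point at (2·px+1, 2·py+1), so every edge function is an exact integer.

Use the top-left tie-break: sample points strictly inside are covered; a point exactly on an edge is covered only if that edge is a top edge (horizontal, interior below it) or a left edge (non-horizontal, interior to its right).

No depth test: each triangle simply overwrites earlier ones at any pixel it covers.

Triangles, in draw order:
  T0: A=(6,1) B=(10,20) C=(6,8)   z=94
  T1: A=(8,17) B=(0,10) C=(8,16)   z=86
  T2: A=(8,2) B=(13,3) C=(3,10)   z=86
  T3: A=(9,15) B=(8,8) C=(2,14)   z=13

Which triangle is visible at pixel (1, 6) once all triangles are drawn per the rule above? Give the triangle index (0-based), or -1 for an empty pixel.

T0:
  2·area = 28
  edge (6, 1)→(10, 20): d=(4,19) right/bottom  bias=-1
  edge (10, 20)→(6, 8): d=(-4,-12) top-left  bias=+0
  edge (6, 8)→(6, 1): d=(0,-7) top-left  bias=+0
    (2,2)@(5, 5): e=[35,0,-7] → ·  [on edge]
    (3,3)@(7, 7): e=[5,16,7] → █
    (4,3)@(9, 7): e=[-33,40,21] → ·
    (3,4)@(7, 9): e=[13,8,7] → █
    (4,4)@(9, 9): e=[-25,32,21] → ·
    (3,5)@(7, 11): e=[21,0,7] → █  [on edge]
    (4,5)@(9, 11): e=[-17,24,21] → ·
    (3,6)@(7, 13): e=[29,-8,7] → ·
    (4,8)@(9, 17): e=[7,0,21] → █  [on edge]
    (5,8)@(11, 17): e=[-31,24,35] → ·
    (4,9)@(9, 19): e=[15,-8,21] → ·
    (5,11)@(11, 23): e=[-7,0,35] → ·  [on edge]
  covered (4 px):
    · · · · · · · ·
    · · · · · · · ·
    · · · · · · · ·
    · · · █ · · · ·
    · · · █ · · · ·
    · · · █ · · · ·
    · · · · · · · ·
    · · · · · · · ·
    · · · · █ · · ·
    · · · · · · · ·
    · · · · · · · ·
    · · · · · · · ·
T1:
  2·area = 8
  edge (8, 17)→(0, 10): d=(-8,-7) top-left  bias=+0
  edge (0, 10)→(8, 16): d=(8,6) right/bottom  bias=-1
  edge (8, 16)→(8, 17): d=(0,1) right/bottom  bias=-1
  covered (0 px):
    · · · · · · · ·
    · · · · · · · ·
    · · · · · · · ·
    · · · · · · · ·
    · · · · · · · ·
    · · · · · · · ·
    · · · · · · · ·
    · · · · · · · ·
    · · · · · · · ·
    · · · · · · · ·
    · · · · · · · ·
    · · · · · · · ·
T2:
  2·area = 45
  edge (8, 2)→(13, 3): d=(5,1) right/bottom  bias=-1
  edge (13, 3)→(3, 10): d=(-10,7) right/bottom  bias=-1
  edge (3, 10)→(8, 2): d=(5,-8) top-left  bias=+0
    (1,0)@(3, 1): e=[0,90,-45] → ·  [on edge]
    (4,1)@(9, 3): e=[4,28,13] → █
    (5,1)@(11, 3): e=[2,14,29] → █
    (6,1)@(13, 3): e=[0,0,45] → ·  [on edge]
    (3,2)@(7, 5): e=[16,22,7] → █
    (5,2)@(11, 5): e=[12,-6,39] → ·
    (2,3)@(5, 7): e=[28,16,1] → █
    (4,3)@(9, 7): e=[24,-12,33] → ·
    (2,4)@(5, 9): e=[38,-4,11] → ·
    (3,4)@(7, 9): e=[36,-18,27] → ·
  covered (6 px):
    · · · · · · · ·
    · · · · █ █ · ·
    · · · █ █ · · ·
    · · █ █ · · · ·
    · · · · · · · ·
    · · · · · · · ·
    · · · · · · · ·
    · · · · · · · ·
    · · · · · · · ·
    · · · · · · · ·
    · · · · · · · ·
    · · · · · · · ·
T3:
  2·area = 48  (B↔C swapped to make it positive)
  edge (9, 15)→(2, 14): d=(-7,-1) top-left  bias=+0
  edge (2, 14)→(8, 8): d=(6,-6) top-left  bias=+0
  edge (8, 8)→(9, 15): d=(1,7) right/bottom  bias=-1
    (3,0)@(7, 1): e=[96,-48,0] → ·  [on edge]
    (7,0)@(15, 1): e=[104,0,-56] → ·  [on edge]
    (6,1)@(13, 3): e=[88,0,-40] → ·  [on edge]
    (5,2)@(11, 5): e=[72,0,-24] → ·  [on edge]
    (4,3)@(9, 7): e=[56,0,-8] → ·  [on edge]
    (3,4)@(7, 9): e=[40,0,8] → █  [on edge]
    (4,4)@(9, 9): e=[42,12,-6] → ·
    (2,5)@(5, 11): e=[24,0,24] → █  [on edge]
    (4,5)@(9, 11): e=[28,24,-4] → ·
    (1,6)@(3, 13): e=[8,0,40] → █  [on edge]
    (4,6)@(9, 13): e=[14,36,-2] → ·
    (0,7)@(1, 15): e=[-8,0,56] → ·  [on edge]
    (4,7)@(9, 15): e=[0,48,0] → ·  [on edge]
  covered (6 px):
    · · · · · · · ·
    · · · · · · · ·
    · · · · · · · ·
    · · · · · · · ·
    · · · █ · · · ·
    · · █ █ · · · ·
    · █ █ █ · · · ·
    · · · · · · · ·
    · · · · · · · ·
    · · · · · · · ·
    · · · · · · · ·
    · · · · · · · ·

Z-buffer (winner per pixel, '.' = empty):
  . . . . . . . .
  . . . . 2 2 . .
  . . . 2 2 . . .
  . . 2 2 . . . .
  . . . 3 . . . .
  . . 3 3 . . . .
  . 3 3 3 . . . .
  . . . . . . . .
  . . . . 0 . . .
  . . . . . . . .
  . . . . . . . .
  . . . . . . . .

Result: 3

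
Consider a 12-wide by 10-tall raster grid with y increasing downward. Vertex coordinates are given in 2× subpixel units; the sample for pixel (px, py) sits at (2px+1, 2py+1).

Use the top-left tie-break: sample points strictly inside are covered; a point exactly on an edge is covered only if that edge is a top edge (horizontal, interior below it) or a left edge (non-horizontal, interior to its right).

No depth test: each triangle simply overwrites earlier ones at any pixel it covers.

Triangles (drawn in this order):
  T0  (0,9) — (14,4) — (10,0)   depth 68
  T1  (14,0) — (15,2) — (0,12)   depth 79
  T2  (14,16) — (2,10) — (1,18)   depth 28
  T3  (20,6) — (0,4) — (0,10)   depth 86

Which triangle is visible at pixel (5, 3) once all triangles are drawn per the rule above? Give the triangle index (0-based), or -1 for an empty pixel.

T0:
  2·area = 76  (B↔C swapped to make it positive)
  edge (0, 9)→(10, 0): d=(10,-9) top-left  bias=+0
  edge (10, 0)→(14, 4): d=(4,4) right/bottom  bias=-1
  edge (14, 4)→(0, 9): d=(-14,5) right/bottom  bias=-1
    (4,0)@(9, 1): e=[1,8,67] → X
    (5,0)@(11, 1): e=[19,0,57] → .  [on edge]
    (3,1)@(7, 3): e=[3,24,49] → X
    (5,1)@(11, 3): e=[39,8,29] → X
    (6,1)@(13, 3): e=[57,0,19] → .  [on edge]
    (2,2)@(5, 5): e=[5,40,31] → X
    (6,2)@(13, 5): e=[77,8,-9] → .
    (7,2)@(15, 5): e=[95,0,-19] → .  [on edge]
    (1,3)@(3, 7): e=[7,56,13] → X
    (3,3)@(7, 7): e=[43,40,-7] → .
    (4,3)@(9, 7): e=[61,32,-17] → .
    (5,3)@(11, 7): e=[79,24,-27] → .
    (8,3)@(17, 7): e=[133,0,-57] → .  [on edge]
    (9,4)@(19, 9): e=[171,0,-95] → .  [on edge]
    (10,5)@(21, 11): e=[209,0,-133] → .  [on edge]
    (11,6)@(23, 13): e=[247,0,-171] → .  [on edge]
  covered (10 px):
    . . . . X . . . . . . .
    . . . X X X . . . . . .
    . . X X X X . . . . . .
    . X X . . . . . . . . .
    . . . . . . . . . . . .
    . . . . . . . . . . . .
    . . . . . . . . . . . .
    . . . . . . . . . . . .
    . . . . . . . . . . . .
    . . . . . . . . . . . .
T1:
  2·area = 40
  edge (14, 0)→(15, 2): d=(1,2) right/bottom  bias=-1
  edge (15, 2)→(0, 12): d=(-15,10) right/bottom  bias=-1
  edge (0, 12)→(14, 0): d=(14,-12) top-left  bias=+0
    (6,0)@(13, 1): e=[3,35,2] → X
    (7,0)@(15, 1): e=[-1,15,26] → .
    (5,1)@(11, 3): e=[9,25,6] → X
    (7,1)@(15, 3): e=[1,-15,54] → .
    (4,2)@(9, 5): e=[15,15,10] → X
    (5,2)@(11, 5): e=[11,-5,34] → .
    (6,2)@(13, 5): e=[7,-25,58] → .
    (3,3)@(7, 7): e=[21,5,14] → X
    (4,3)@(9, 7): e=[17,-15,38] → .
    (3,4)@(7, 9): e=[23,-25,42] → .
  covered (5 px):
    . . . . . . X . . . . .
    . . . . . X X . . . . .
    . . . . X . . . . . . .
    . . . X . . . . . . . .
    . . . . . . . . . . . .
    . . . . . . . . . . . .
    . . . . . . . . . . . .
    . . . . . . . . . . . .
    . . . . . . . . . . . .
    . . . . . . . . . . . .
T2:
  2·area = 102  (B↔C swapped to make it positive)
  edge (14, 16)→(1, 18): d=(-13,2) right/bottom  bias=-1
  edge (1, 18)→(2, 10): d=(1,-8) top-left  bias=+0
  edge (2, 10)→(14, 16): d=(12,6) right/bottom  bias=-1
    (1,5)@(3, 11): e=[87,9,6] → X
    (2,5)@(5, 11): e=[83,25,-6] → .
    (1,6)@(3, 13): e=[61,11,30] → X
    (2,6)@(5, 13): e=[57,27,18] → X
    (3,6)@(7, 13): e=[53,43,6] → X
    (4,6)@(9, 13): e=[49,59,-6] → .
    (1,7)@(3, 15): e=[35,13,54] → X
    (4,7)@(9, 15): e=[23,61,18] → X
    (5,7)@(11, 15): e=[19,77,6] → X
    (6,7)@(13, 15): e=[15,93,-6] → .
    (1,8)@(3, 17): e=[9,15,78] → X
    (4,8)@(9, 17): e=[-3,63,42] → .
  covered (12 px):
    . . . . . . . . . . . .
    . . . . . . . . . . . .
    . . . . . . . . . . . .
    . . . . . . . . . . . .
    . . . . . . . . . . . .
    . X . . . . . . . . . .
    . X X X . . . . . . . .
    . X X X X X . . . . . .
    . X X X . . . . . . . .
    . . . . . . . . . . . .
T3:
  2·area = 120  (B↔C swapped to make it positive)
  edge (20, 6)→(0, 10): d=(-20,4) right/bottom  bias=-1
  edge (0, 10)→(0, 4): d=(0,-6) top-left  bias=+0
  edge (0, 4)→(20, 6): d=(20,2) right/bottom  bias=-1
    (0,2)@(1, 5): e=[96,6,18] → X
    (1,2)@(3, 5): e=[88,18,14] → X
    (2,2)@(5, 5): e=[80,30,10] → X
    (3,2)@(7, 5): e=[72,42,6] → X
    (4,2)@(9, 5): e=[64,54,2] → X
    (5,2)@(11, 5): e=[56,66,-2] → .
    (0,3)@(1, 7): e=[56,6,58] → X
    (5,3)@(11, 7): e=[16,66,38] → X
    (6,3)@(13, 7): e=[8,78,34] → X
    (7,3)@(15, 7): e=[0,90,30] → .  [on edge]
    (0,4)@(1, 9): e=[16,6,98] → X
    (2,4)@(5, 9): e=[0,30,90] → .  [on edge]
  covered (14 px):
    . . . . . . . . . . . .
    . . . . . . . . . . . .
    X X X X X . . . . . . .
    X X X X X X X . . . . .
    X X . . . . . . . . . .
    . . . . . . . . . . . .
    . . . . . . . . . . . .
    . . . . . . . . . . . .
    . . . . . . . . . . . .
    . . . . . . . . . . . .

Z-buffer (winner per pixel, '.' = empty):
  . . . . 0 . 1 . . . . .
  . . . 0 0 1 1 . . . . .
  3 3 3 3 3 0 . . . . . .
  3 3 3 3 3 3 3 . . . . .
  3 3 . . . . . . . . . .
  . 2 . . . . . . . . . .
  . 2 2 2 . . . . . . . .
  . 2 2 2 2 2 . . . . . .
  . 2 2 2 . . . . . . . .
  . . . . . . . . . . . .

Final: 3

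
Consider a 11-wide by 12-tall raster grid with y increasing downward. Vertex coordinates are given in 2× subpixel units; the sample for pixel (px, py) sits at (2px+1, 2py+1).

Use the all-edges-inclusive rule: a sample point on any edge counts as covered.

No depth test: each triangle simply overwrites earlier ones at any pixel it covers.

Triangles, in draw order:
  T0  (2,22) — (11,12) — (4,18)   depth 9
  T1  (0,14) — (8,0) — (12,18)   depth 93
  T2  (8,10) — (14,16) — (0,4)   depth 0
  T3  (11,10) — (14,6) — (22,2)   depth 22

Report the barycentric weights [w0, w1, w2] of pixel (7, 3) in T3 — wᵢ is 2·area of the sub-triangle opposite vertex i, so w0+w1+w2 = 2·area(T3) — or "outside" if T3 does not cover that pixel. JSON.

T0:
  2·area = 16  (B↔C swapped to make it positive)
  edge (2, 22)→(4, 18): d=(2,-4) inclusive
  edge (4, 18)→(11, 12): d=(7,-6) inclusive
  edge (11, 12)→(2, 22): d=(-9,10) inclusive
  covered (0 px):
    . . . . . . . . . . .
    . . . . . . . . . . .
    . . . . . . . . . . .
    . . . . . . . . . . .
    . . . . . . . . . . .
    . . . . . . . . . . .
    . . . . . . . . . . .
    . . . . . . . . . . .
    . . . . . . . . . . .
    . . . . . . . . . . .
    . . . . . . . . . . .
    . . . . . . . . . . .
T1:
  2·area = 200
  edge (0, 14)→(8, 0): d=(8,-14) inclusive
  edge (8, 0)→(12, 18): d=(4,18) inclusive
  edge (12, 18)→(0, 14): d=(-12,-4) inclusive
    (3,1)@(7, 3): e=[10,30,160] → X
    (4,1)@(9, 3): e=[38,-6,168] → .
    (3,2)@(7, 5): e=[26,38,136] → X
    (4,2)@(9, 5): e=[54,2,144] → X
    (5,2)@(11, 5): e=[82,-34,152] → .
    (2,3)@(5, 7): e=[14,82,104] → X
    (5,3)@(11, 7): e=[98,-26,128] → .
    (1,4)@(3, 9): e=[2,126,72] → X
    (5,4)@(11, 9): e=[114,-18,104] → .
    (1,5)@(3, 11): e=[18,134,48] → X
    (5,5)@(11, 11): e=[130,-10,80] → .
    (0,6)@(1, 13): e=[6,178,16] → X
    (1,7)@(3, 15): e=[50,150,0] → X  [on edge]
    (4,8)@(9, 17): e=[150,50,0] → X  [on edge]
    (7,9)@(15, 19): e=[250,-50,0] → .  [on edge]
    (10,10)@(21, 21): e=[350,-150,0] → .  [on edge]
  covered (26 px):
    . . . . . . . . . . .
    . . . X . . . . . . .
    . . . X X . . . . . .
    . . X X X . . . . . .
    . X X X X . . . . . .
    . X X X X . . . . . .
    X X X X X . . . . . .
    . X X X X X . . . . .
    . . . . X X . . . . .
    . . . . . . . . . . .
    . . . . . . . . . . .
    . . . . . . . . . . .
T2:
  2·area = 12
  edge (8, 10)→(14, 16): d=(6,6) inclusive
  edge (14, 16)→(0, 4): d=(-14,-12) inclusive
  edge (0, 4)→(8, 10): d=(8,6) inclusive
    (0,1)@(1, 3): e=[0,26,-14] → .  [on edge]
    (1,2)@(3, 5): e=[0,22,-10] → .  [on edge]
    (2,3)@(5, 7): e=[0,18,-6] → .  [on edge]
    (3,4)@(7, 9): e=[0,14,-2] → .  [on edge]
    (4,5)@(9, 11): e=[0,10,2] → X  [on edge]
    (5,5)@(11, 11): e=[-12,34,-10] → .
    (4,6)@(9, 13): e=[12,-18,18] → .
    (5,6)@(11, 13): e=[0,6,6] → X  [on edge]
    (6,6)@(13, 13): e=[-12,30,-6] → .
    (5,7)@(11, 15): e=[12,-22,22] → .
    (6,7)@(13, 15): e=[0,2,10] → X  [on edge]
    (7,7)@(15, 15): e=[-12,26,-2] → .
    (7,8)@(15, 17): e=[0,-2,14] → .  [on edge]
    (8,9)@(17, 19): e=[0,-6,18] → .  [on edge]
    (9,10)@(19, 21): e=[0,-10,22] → .  [on edge]
    (10,11)@(21, 23): e=[0,-14,26] → .  [on edge]
  covered (3 px):
    . . . . . . . . . . .
    . . . . . . . . . . .
    . . . . . . . . . . .
    . . . . . . . . . . .
    . . . . . . . . . . .
    . . . . X . . . . . .
    . . . . . X . . . . .
    . . . . . . X . . . .
    . . . . . . . . . . .
    . . . . . . . . . . .
    . . . . . . . . . . .
    . . . . . . . . . . .
T3:
  2·area = 20
  edge (11, 10)→(14, 6): d=(3,-4) inclusive
  edge (14, 6)→(22, 2): d=(8,-4) inclusive
  edge (22, 2)→(11, 10): d=(-11,8) inclusive
    (8,2)@(17, 5): e=[9,4,7] → X
    (9,2)@(19, 5): e=[17,12,-9] → .
    (7,3)@(15, 7): e=[7,12,1] → X
    (8,3)@(17, 7): e=[15,20,-15] → .
    (7,4)@(15, 9): e=[13,28,-21] → .
  covered (2 px):
    . . . . . . . . . . .
    . . . . . . . . . . .
    . . . . . . . . X . .
    . . . . . . . X . . .
    . . . . . . . . . . .
    . . . . . . . . . . .
    . . . . . . . . . . .
    . . . . . . . . . . .
    . . . . . . . . . . .
    . . . . . . . . . . .
    . . . . . . . . . . .
    . . . . . . . . . . .

Result: [12,1,7]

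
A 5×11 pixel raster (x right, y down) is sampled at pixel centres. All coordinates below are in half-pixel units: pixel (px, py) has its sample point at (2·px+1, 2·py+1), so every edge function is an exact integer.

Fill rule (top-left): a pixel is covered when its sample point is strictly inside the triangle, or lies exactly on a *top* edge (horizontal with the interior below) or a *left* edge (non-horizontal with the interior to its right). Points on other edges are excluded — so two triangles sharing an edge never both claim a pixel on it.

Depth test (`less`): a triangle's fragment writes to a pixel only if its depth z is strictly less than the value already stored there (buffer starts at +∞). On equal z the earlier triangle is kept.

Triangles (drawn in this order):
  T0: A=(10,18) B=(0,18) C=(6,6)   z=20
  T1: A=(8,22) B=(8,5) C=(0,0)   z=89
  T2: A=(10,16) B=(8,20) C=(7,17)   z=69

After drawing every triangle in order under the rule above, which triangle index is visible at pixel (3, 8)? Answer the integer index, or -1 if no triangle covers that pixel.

T0:
  2·area = 120
  edge (10, 18)→(0, 18): d=(-10,0) right/bottom  bias=-1
  edge (0, 18)→(6, 6): d=(6,-12) top-left  bias=+0
  edge (6, 6)→(10, 18): d=(4,12) right/bottom  bias=-1
    (2,1)@(5, 3): e=[150,-30,0] → ·  [on edge]
    (2,4)@(5, 9): e=[90,6,24] → █
    (3,4)@(7, 9): e=[90,30,0] → ·  [on edge]
    (2,5)@(5, 11): e=[70,18,32] → █
    (3,5)@(7, 11): e=[70,42,8] → █
    (4,5)@(9, 11): e=[70,66,-16] → ·
    (1,6)@(3, 13): e=[50,6,64] → █
    (4,6)@(9, 13): e=[50,78,-8] → ·
    (1,7)@(3, 15): e=[30,18,72] → █
    (4,7)@(9, 15): e=[30,90,0] → ·  [on edge]
    (0,8)@(1, 17): e=[10,6,104] → █
    (4,8)@(9, 17): e=[10,102,8] → █
  covered (14 px):
    · · · · ·
    · · · · ·
    · · · · ·
    · · · · ·
    · · █ · ·
    · · █ █ ·
    · █ █ █ ·
    · █ █ █ ·
    █ █ █ █ █
    · · · · ·
    · · · · ·
T1:
  2·area = 136  (B↔C swapped to make it positive)
  edge (8, 22)→(0, 0): d=(-8,-22) top-left  bias=+0
  edge (0, 0)→(8, 5): d=(8,5) right/bottom  bias=-1
  edge (8, 5)→(8, 22): d=(0,17) right/bottom  bias=-1
    (0,0)@(1, 1): e=[14,3,119] → █
    (1,0)@(3, 1): e=[58,-7,85] → ·
    (0,1)@(1, 3): e=[-2,19,119] → ·
    (1,1)@(3, 3): e=[42,9,85] → █
    (2,1)@(5, 3): e=[86,-1,51] → ·
    (1,2)@(3, 5): e=[26,25,85] → █
    (2,2)@(5, 5): e=[70,15,51] → █
    (3,2)@(7, 5): e=[114,5,17] → █
    (4,2)@(9, 5): e=[158,-5,-17] → ·
    (1,3)@(3, 7): e=[10,41,85] → █
    (4,3)@(9, 7): e=[142,11,-17] → ·
    (1,4)@(3, 9): e=[-6,57,85] → ·
  covered (17 px):
    █ · · · ·
    · █ · · ·
    · █ █ █ ·
    · █ █ █ ·
    · · █ █ ·
    · · █ █ ·
    · · █ █ ·
    · · · █ ·
    · · · █ ·
    · · · █ ·
    · · · · ·
T2:
  2·area = 10
  edge (10, 16)→(8, 20): d=(-2,4) right/bottom  bias=-1
  edge (8, 20)→(7, 17): d=(-1,-3) top-left  bias=+0
  edge (7, 17)→(10, 16): d=(3,-1) top-left  bias=+0
    (1,2)@(3, 5): e=[50,0,-40] → ·  [on edge]
    (2,5)@(5, 11): e=[30,0,-20] → ·  [on edge]
    (3,8)@(7, 17): e=[10,0,0] → █  [on edge]
    (4,8)@(9, 17): e=[2,6,2] → █
    (0,9)@(1, 19): e=[30,-20,0] → ·  [on edge]
    (3,9)@(7, 19): e=[6,-2,6] → ·
    (4,9)@(9, 19): e=[-2,4,8] → ·
  covered (2 px):
    · · · · ·
    · · · · ·
    · · · · ·
    · · · · ·
    · · · · ·
    · · · · ·
    · · · · ·
    · · · · ·
    · · · █ █
    · · · · ·
    · · · · ·

Z-buffer (winner per pixel, '.' = empty):
  1 . . . .
  . 1 . . .
  . 1 1 1 .
  . 1 1 1 .
  . . 0 1 .
  . . 0 0 .
  . 0 0 0 .
  . 0 0 0 .
  0 0 0 0 0
  . . . 1 .
  . . . . .

Final: 0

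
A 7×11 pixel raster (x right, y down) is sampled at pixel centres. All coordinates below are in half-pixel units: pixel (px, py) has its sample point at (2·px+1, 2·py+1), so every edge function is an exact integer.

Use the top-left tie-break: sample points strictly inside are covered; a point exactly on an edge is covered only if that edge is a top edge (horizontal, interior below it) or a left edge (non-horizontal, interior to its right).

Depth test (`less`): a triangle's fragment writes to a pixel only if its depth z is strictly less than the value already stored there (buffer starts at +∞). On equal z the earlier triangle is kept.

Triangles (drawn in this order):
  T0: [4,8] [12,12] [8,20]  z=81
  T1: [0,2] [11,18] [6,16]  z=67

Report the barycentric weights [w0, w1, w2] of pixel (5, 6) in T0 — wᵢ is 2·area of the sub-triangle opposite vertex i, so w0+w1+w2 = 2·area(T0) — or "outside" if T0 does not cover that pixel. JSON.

T0:
  2·area = 80
  edge (4, 8)→(12, 12): d=(8,4) right/bottom  bias=-1
  edge (12, 12)→(8, 20): d=(-4,8) right/bottom  bias=-1
  edge (8, 20)→(4, 8): d=(-4,-12) top-left  bias=+0
    (1,2)@(3, 5): e=[-20,100,0] → ·  [on edge]
    (2,4)@(5, 9): e=[4,68,8] → #
    (3,4)@(7, 9): e=[-4,52,32] → ·
    (2,5)@(5, 11): e=[20,60,0] → #  [on edge]
    (3,5)@(7, 11): e=[12,44,24] → #
    (4,5)@(9, 11): e=[4,28,48] → #
    (5,5)@(11, 11): e=[-4,12,72] → ·
    (2,6)@(5, 13): e=[36,52,-8] → ·
    (3,6)@(7, 13): e=[28,36,16] → #
    (5,6)@(11, 13): e=[12,4,64] → #
    (6,6)@(13, 13): e=[4,-12,88] → ·
    (3,7)@(7, 15): e=[44,28,8] → #
    (3,8)@(7, 17): e=[60,20,0] → #  [on edge]
  covered (11 px):
    · · · · · · ·
    · · · · · · ·
    · · · · · · ·
    · · · · · · ·
    · · # · · · ·
    · · # # # · ·
    · · · # # # ·
    · · · # # · ·
    · · · # # · ·
    · · · · · · ·
    · · · · · · ·
T1:
  2·area = 58
  edge (0, 2)→(11, 18): d=(11,16) right/bottom  bias=-1
  edge (11, 18)→(6, 16): d=(-5,-2) top-left  bias=+0
  edge (6, 16)→(0, 2): d=(-6,-14) top-left  bias=+0
    (1,3)@(3, 7): e=[7,39,12] → #
    (2,3)@(5, 7): e=[-25,43,40] → ·
    (1,4)@(3, 9): e=[29,29,0] → #  [on edge]
    (2,4)@(5, 9): e=[-3,33,28] → ·
    (1,5)@(3, 11): e=[51,19,-12] → ·
    (2,5)@(5, 11): e=[19,23,16] → #
    (3,5)@(7, 11): e=[-13,27,44] → ·
    (2,6)@(5, 13): e=[41,13,4] → #
    (3,6)@(7, 13): e=[9,17,32] → #
    (4,6)@(9, 13): e=[-23,21,60] → ·
    (2,7)@(5, 15): e=[63,3,-8] → ·
    (3,7)@(7, 15): e=[31,7,20] → #
  covered (7 px):
    · · · · · · ·
    · · · · · · ·
    · · · · · · ·
    · # · · · · ·
    · # · · · · ·
    · · # · · · ·
    · · # # · · ·
    · · · # · · ·
    · · · · # · ·
    · · · · · · ·
    · · · · · · ·

Answer: [4,64,12]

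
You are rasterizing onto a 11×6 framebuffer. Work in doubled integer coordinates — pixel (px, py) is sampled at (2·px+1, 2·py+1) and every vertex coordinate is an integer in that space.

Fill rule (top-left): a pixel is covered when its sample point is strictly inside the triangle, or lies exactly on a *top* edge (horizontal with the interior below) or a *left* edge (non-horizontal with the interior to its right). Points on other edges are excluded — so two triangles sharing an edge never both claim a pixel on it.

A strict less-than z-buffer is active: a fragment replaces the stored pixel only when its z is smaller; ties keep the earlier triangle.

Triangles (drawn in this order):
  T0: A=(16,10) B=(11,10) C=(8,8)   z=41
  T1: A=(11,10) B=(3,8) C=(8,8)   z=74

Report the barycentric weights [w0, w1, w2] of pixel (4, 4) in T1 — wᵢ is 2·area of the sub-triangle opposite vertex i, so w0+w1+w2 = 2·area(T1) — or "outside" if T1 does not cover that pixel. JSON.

T0:
  2·area = 10
  edge (16, 10)→(11, 10): d=(-5,0) right/bottom  bias=-1
  edge (11, 10)→(8, 8): d=(-3,-2) top-left  bias=+0
  edge (8, 8)→(16, 10): d=(8,2) right/bottom  bias=-1
    (5,4)@(11, 9): e=[5,3,2] → X
    (6,4)@(13, 9): e=[5,7,-2] → .
    (5,5)@(11, 11): e=[-5,-3,18] → .
  covered (1 px):
    . . . . . . . . . . .
    . . . . . . . . . . .
    . . . . . . . . . . .
    . . . . . . . . . . .
    . . . . . X . . . . .
    . . . . . . . . . . .
T1:
  2·area = 10
  edge (11, 10)→(3, 8): d=(-8,-2) top-left  bias=+0
  edge (3, 8)→(8, 8): d=(5,0) top-left  bias=+0
  edge (8, 8)→(11, 10): d=(3,2) right/bottom  bias=-1
    (3,4)@(7, 9): e=[0,5,5] → X  [on edge]
    (4,4)@(9, 9): e=[4,5,1] → X
    (5,4)@(11, 9): e=[8,5,-3] → .
    (3,5)@(7, 11): e=[-16,15,11] → .
    (4,5)@(9, 11): e=[-12,15,7] → .
    (7,5)@(15, 11): e=[0,15,-5] → .  [on edge]
  covered (2 px):
    . . . . . . . . . . .
    . . . . . . . . . . .
    . . . . . . . . . . .
    . . . . . . . . . . .
    . . . X X . . . . . .
    . . . . . . . . . . .

Final: [5,1,4]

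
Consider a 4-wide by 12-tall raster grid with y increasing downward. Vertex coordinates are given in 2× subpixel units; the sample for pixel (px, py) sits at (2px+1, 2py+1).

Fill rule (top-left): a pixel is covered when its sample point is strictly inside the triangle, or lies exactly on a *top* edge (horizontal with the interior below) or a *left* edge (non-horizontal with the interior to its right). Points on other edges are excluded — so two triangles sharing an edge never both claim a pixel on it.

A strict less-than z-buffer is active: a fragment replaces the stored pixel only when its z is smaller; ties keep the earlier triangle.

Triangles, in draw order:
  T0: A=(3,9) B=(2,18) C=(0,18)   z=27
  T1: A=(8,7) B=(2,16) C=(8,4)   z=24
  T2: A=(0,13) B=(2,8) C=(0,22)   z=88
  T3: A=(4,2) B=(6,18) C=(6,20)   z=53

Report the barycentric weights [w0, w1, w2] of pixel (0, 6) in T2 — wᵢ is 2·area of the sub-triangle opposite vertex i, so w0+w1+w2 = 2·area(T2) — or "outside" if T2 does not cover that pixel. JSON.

T0:
  2·area = 18
  edge (3, 9)→(2, 18): d=(-1,9) right/bottom  bias=-1
  edge (2, 18)→(0, 18): d=(-2,0) right/bottom  bias=-1
  edge (0, 18)→(3, 9): d=(3,-9) top-left  bias=+0
    (2,1)@(5, 3): e=[-12,30,0] → ·  [on edge]
    (1,4)@(3, 9): e=[0,18,0] → ·  [on edge]
    (0,7)@(1, 15): e=[12,6,0] → #  [on edge]
    (1,7)@(3, 15): e=[-6,6,18] → ·
    (0,8)@(1, 17): e=[10,2,6] → #
    (1,8)@(3, 17): e=[-8,2,24] → ·
    (0,9)@(1, 19): e=[8,-2,12] → ·
  covered (2 px):
    · · · ·
    · · · ·
    · · · ·
    · · · ·
    · · · ·
    · · · ·
    · · · ·
    # · · ·
    # · · ·
    · · · ·
    · · · ·
    · · · ·
T1:
  2·area = 18
  edge (8, 7)→(2, 16): d=(-6,9) right/bottom  bias=-1
  edge (2, 16)→(8, 4): d=(6,-12) top-left  bias=+0
  edge (8, 4)→(8, 7): d=(0,3) right/bottom  bias=-1
    (3,3)@(7, 7): e=[9,6,3] → #
    (3,4)@(7, 9): e=[-3,18,3] → ·
    (2,5)@(5, 11): e=[3,6,9] → #
    (3,5)@(7, 11): e=[-15,30,3] → ·
    (2,6)@(5, 13): e=[-9,18,9] → ·
  covered (2 px):
    · · · ·
    · · · ·
    · · · ·
    · · · #
    · · · ·
    · · # ·
    · · · ·
    · · · ·
    · · · ·
    · · · ·
    · · · ·
    · · · ·
T2:
  2·area = 18
  edge (0, 13)→(2, 8): d=(2,-5) top-left  bias=+0
  edge (2, 8)→(0, 22): d=(-2,14) right/bottom  bias=-1
  edge (0, 22)→(0, 13): d=(0,-9) top-left  bias=+0
    (1,0)@(3, 1): e=[-9,0,27] → ·  [on edge]
    (0,5)@(1, 11): e=[1,8,9] → #
    (1,5)@(3, 11): e=[11,-20,27] → ·
    (0,6)@(1, 13): e=[5,4,9] → #
    (1,6)@(3, 13): e=[15,-24,27] → ·
    (0,7)@(1, 15): e=[9,0,9] → ·  [on edge]
  covered (2 px):
    · · · ·
    · · · ·
    · · · ·
    · · · ·
    · · · ·
    # · · ·
    # · · ·
    · · · ·
    · · · ·
    · · · ·
    · · · ·
    · · · ·
T3:
  2·area = 4
  edge (4, 2)→(6, 18): d=(2,16) right/bottom  bias=-1
  edge (6, 18)→(6, 20): d=(0,2) right/bottom  bias=-1
  edge (6, 20)→(4, 2): d=(-2,-18) top-left  bias=+0
    (2,5)@(5, 11): e=[2,2,0] → #  [on edge]
    (3,5)@(7, 11): e=[-30,-2,36] → ·
    (2,6)@(5, 13): e=[6,2,-4] → ·
  covered (1 px):
    · · · ·
    · · · ·
    · · · ·
    · · · ·
    · · · ·
    · · # ·
    · · · ·
    · · · ·
    · · · ·
    · · · ·
    · · · ·
    · · · ·

Result: [4,9,5]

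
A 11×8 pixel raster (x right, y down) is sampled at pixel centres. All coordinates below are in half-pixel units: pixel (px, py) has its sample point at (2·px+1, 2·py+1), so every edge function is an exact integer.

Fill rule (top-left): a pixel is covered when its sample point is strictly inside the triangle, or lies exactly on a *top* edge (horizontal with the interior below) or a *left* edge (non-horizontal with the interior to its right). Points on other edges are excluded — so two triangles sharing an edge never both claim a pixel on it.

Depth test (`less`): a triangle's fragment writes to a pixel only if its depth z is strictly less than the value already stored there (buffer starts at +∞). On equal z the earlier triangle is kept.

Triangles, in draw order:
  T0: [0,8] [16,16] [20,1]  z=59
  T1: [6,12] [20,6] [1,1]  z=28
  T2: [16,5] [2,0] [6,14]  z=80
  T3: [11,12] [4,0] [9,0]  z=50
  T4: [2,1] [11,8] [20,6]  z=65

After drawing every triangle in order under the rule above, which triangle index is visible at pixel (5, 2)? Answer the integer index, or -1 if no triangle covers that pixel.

T0:
  2·area = 272  (B↔C swapped to make it positive)
  edge (0, 8)→(20, 1): d=(20,-7) top-left  bias=+0
  edge (20, 1)→(16, 16): d=(-4,15) right/bottom  bias=-1
  edge (16, 16)→(0, 8): d=(-16,-8) top-left  bias=+0
    (7,1)@(15, 3): e=[5,67,200] → X
    (8,1)@(17, 3): e=[19,37,216] → X
    (9,1)@(19, 3): e=[33,7,232] → X
    (10,1)@(21, 3): e=[47,-23,248] → .
    (4,2)@(9, 5): e=[3,149,120] → X
    (5,2)@(11, 5): e=[17,119,136] → X
    (6,2)@(13, 5): e=[31,89,152] → X
    (9,2)@(19, 5): e=[73,-1,200] → .
    (1,3)@(3, 7): e=[1,231,40] → X
    (2,3)@(5, 7): e=[15,201,56] → X
    (3,3)@(7, 7): e=[29,171,72] → X
    (9,3)@(19, 7): e=[113,-9,168] → .
  covered (34 px):
    . . . . . . . . . . .
    . . . . . . . X X X .
    . . . . X X X X X . .
    . X X X X X X X X . .
    . X X X X X X X X . .
    . . . X X X X X X . .
    . . . . . X X X . . .
    . . . . . . . X . . .
T1:
  2·area = 184  (B↔C swapped to make it positive)
  edge (6, 12)→(1, 1): d=(-5,-11) top-left  bias=+0
  edge (1, 1)→(20, 6): d=(19,5) right/bottom  bias=-1
  edge (20, 6)→(6, 12): d=(-14,6) right/bottom  bias=-1
    (0,0)@(1, 1): e=[0,0,184] → .  [on edge]
    (1,1)@(3, 3): e=[12,28,144] → X
    (2,1)@(5, 3): e=[34,18,132] → X
    (3,1)@(7, 3): e=[56,8,120] → X
    (4,1)@(9, 3): e=[78,-2,108] → .
    (1,2)@(3, 5): e=[2,66,116] → X
    (4,2)@(9, 5): e=[68,36,80] → X
    (5,2)@(11, 5): e=[90,26,68] → X
    (6,2)@(13, 5): e=[112,16,56] → X
    (7,2)@(15, 5): e=[134,6,44] → X
    (8,2)@(17, 5): e=[156,-4,32] → .
    (1,3)@(3, 7): e=[-8,104,88] → .
    (6,4)@(13, 9): e=[92,92,0] → .  [on edge]
  covered (22 px):
    . . . . . . . . . . .
    . X X X . . . . . . .
    . X X X X X X X . . .
    . . X X X X X X X . .
    . . X X X X . . . . .
    . . . X . . . . . . .
    . . . . . . . . . . .
    . . . . . . . . . . .
T2:
  2·area = 176  (B↔C swapped to make it positive)
  edge (16, 5)→(6, 14): d=(-10,9) right/bottom  bias=-1
  edge (6, 14)→(2, 0): d=(-4,-14) top-left  bias=+0
  edge (2, 0)→(16, 5): d=(14,5) right/bottom  bias=-1
    (1,0)@(3, 1): e=[157,10,9] → X
    (2,0)@(5, 1): e=[139,38,-1] → .
    (1,1)@(3, 3): e=[137,2,37] → X
    (2,1)@(5, 3): e=[119,30,27] → X
    (3,1)@(7, 3): e=[101,58,17] → X
    (4,1)@(9, 3): e=[83,86,7] → X
    (5,1)@(11, 3): e=[65,114,-3] → .
    (1,2)@(3, 5): e=[117,-6,65] → .
    (2,2)@(5, 5): e=[99,22,55] → X
    (5,2)@(11, 5): e=[45,106,25] → X
    (6,2)@(13, 5): e=[27,134,15] → X
    (7,2)@(15, 5): e=[9,162,5] → X
  covered (23 px):
    . X . . . . . . . . .
    . X X X X . . . . . .
    . . X X X X X X . . .
    . . X X X X X . . . .
    . . X X X X . . . . .
    . . . X X . . . . . .
    . . . X . . . . . . .
    . . . . . . . . . . .
T3:
  2·area = 60
  edge (11, 12)→(4, 0): d=(-7,-12) top-left  bias=+0
  edge (4, 0)→(9, 0): d=(5,0) top-left  bias=+0
  edge (9, 0)→(11, 12): d=(2,12) right/bottom  bias=-1
    (2,0)@(5, 1): e=[5,5,50] → X
    (3,0)@(7, 1): e=[29,5,26] → X
    (4,0)@(9, 1): e=[53,5,2] → X
    (5,0)@(11, 1): e=[77,5,-22] → .
    (2,1)@(5, 3): e=[-9,15,54] → .
    (3,1)@(7, 3): e=[15,15,30] → X
    (5,1)@(11, 3): e=[63,15,-18] → .
    (3,2)@(7, 5): e=[1,25,34] → X
    (5,2)@(11, 5): e=[49,25,-14] → .
    (3,3)@(7, 7): e=[-13,35,38] → .
    (4,3)@(9, 7): e=[11,35,14] → X
    (5,3)@(11, 7): e=[35,35,-10] → .
  covered (8 px):
    . . X X X . . . . . .
    . . . X X . . . . . .
    . . . X X . . . . . .
    . . . . X . . . . . .
    . . . . . . . . . . .
    . . . . . . . . . . .
    . . . . . . . . . . .
    . . . . . . . . . . .
T4:
  2·area = 81  (B↔C swapped to make it positive)
  edge (2, 1)→(20, 6): d=(18,5) right/bottom  bias=-1
  edge (20, 6)→(11, 8): d=(-9,2) right/bottom  bias=-1
  edge (11, 8)→(2, 1): d=(-9,-7) top-left  bias=+0
    (2,1)@(5, 3): e=[21,57,3] → X
    (3,1)@(7, 3): e=[11,53,17] → X
    (4,1)@(9, 3): e=[1,49,31] → X
    (5,1)@(11, 3): e=[-9,45,45] → .
    (2,2)@(5, 5): e=[57,39,-15] → .
    (3,2)@(7, 5): e=[47,35,-1] → .
    (4,2)@(9, 5): e=[37,31,13] → X
    (5,2)@(11, 5): e=[27,27,27] → X
    (6,2)@(13, 5): e=[17,23,41] → X
    (7,2)@(15, 5): e=[7,19,55] → X
    (8,2)@(17, 5): e=[-3,15,69] → .
    (4,3)@(9, 7): e=[73,13,-5] → .
  covered (10 px):
    . . . . . . . . . . .
    . . X X X . . . . . .
    . . . . X X X X . . .
    . . . . . X X X . . .
    . . . . . . . . . . .
    . . . . . . . . . . .
    . . . . . . . . . . .
    . . . . . . . . . . .

Z-buffer (winner per pixel, '.' = empty):
  . 2 3 3 3 . . . . . .
  . 1 1 1 3 . . 0 0 0 .
  . 1 1 1 1 1 1 1 0 . .
  . 0 1 1 1 1 1 1 1 . .
  . 0 1 1 1 1 0 0 0 . .
  . . . 1 0 0 0 0 0 . .
  . . . 2 . 0 0 0 . . .
  . . . . . . . 0 . . .

Answer: 1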